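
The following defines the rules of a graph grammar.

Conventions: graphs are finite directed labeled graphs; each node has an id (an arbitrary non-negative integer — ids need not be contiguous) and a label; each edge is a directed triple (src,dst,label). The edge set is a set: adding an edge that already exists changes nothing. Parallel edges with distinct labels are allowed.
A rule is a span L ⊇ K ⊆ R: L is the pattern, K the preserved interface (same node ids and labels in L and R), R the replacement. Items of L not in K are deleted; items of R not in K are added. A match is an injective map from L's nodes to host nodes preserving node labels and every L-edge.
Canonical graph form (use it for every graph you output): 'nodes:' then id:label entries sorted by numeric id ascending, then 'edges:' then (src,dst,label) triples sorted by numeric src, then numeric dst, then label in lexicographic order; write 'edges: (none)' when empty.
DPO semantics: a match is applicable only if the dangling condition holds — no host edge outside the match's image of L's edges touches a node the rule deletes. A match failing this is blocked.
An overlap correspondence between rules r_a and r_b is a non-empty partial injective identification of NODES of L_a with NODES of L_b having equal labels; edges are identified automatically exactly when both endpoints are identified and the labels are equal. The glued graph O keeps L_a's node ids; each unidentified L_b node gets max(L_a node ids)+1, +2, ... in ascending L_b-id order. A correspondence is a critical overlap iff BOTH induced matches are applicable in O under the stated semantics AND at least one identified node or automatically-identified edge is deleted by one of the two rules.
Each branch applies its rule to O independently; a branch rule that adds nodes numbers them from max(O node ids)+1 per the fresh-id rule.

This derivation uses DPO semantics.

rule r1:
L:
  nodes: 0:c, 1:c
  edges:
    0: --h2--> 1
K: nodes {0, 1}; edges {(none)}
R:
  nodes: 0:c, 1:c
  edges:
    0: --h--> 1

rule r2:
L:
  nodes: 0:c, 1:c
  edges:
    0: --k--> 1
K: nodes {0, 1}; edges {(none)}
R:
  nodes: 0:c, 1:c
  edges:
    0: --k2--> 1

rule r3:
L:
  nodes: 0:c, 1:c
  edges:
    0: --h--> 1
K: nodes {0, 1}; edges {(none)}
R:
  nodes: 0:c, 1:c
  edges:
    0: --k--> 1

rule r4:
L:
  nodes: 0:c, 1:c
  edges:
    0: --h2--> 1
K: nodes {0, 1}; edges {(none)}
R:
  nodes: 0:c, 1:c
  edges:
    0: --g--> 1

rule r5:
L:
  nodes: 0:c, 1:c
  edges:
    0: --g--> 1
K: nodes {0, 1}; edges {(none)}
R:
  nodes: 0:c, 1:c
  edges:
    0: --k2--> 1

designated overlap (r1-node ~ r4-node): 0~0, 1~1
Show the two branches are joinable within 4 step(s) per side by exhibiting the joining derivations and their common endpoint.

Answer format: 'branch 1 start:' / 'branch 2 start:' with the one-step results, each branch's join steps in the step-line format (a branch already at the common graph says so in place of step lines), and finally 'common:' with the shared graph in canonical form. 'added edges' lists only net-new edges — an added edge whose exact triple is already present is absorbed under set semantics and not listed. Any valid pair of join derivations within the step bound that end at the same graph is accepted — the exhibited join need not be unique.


branch 1 start:
nodes: 0:c, 1:c
edges: (0,1,h)
branch 2 start:
nodes: 0:c, 1:c
edges: (0,1,g)
branch 1 step 1: rule r3; match: 0->0, 1->1; deleted nodes (none); deleted edges (0,1,h); added nodes (none); added edges (0,1,k); result: nodes: 0:c, 1:c edges: (0,1,k)
branch 1 step 2: rule r2; match: 0->0, 1->1; deleted nodes (none); deleted edges (0,1,k); added nodes (none); added edges (0,1,k2); result: nodes: 0:c, 1:c edges: (0,1,k2)
branch 2 step 1: rule r5; match: 0->0, 1->1; deleted nodes (none); deleted edges (0,1,g); added nodes (none); added edges (0,1,k2); result: nodes: 0:c, 1:c edges: (0,1,k2)
common:
nodes: 0:c, 1:c
edges: (0,1,k2)


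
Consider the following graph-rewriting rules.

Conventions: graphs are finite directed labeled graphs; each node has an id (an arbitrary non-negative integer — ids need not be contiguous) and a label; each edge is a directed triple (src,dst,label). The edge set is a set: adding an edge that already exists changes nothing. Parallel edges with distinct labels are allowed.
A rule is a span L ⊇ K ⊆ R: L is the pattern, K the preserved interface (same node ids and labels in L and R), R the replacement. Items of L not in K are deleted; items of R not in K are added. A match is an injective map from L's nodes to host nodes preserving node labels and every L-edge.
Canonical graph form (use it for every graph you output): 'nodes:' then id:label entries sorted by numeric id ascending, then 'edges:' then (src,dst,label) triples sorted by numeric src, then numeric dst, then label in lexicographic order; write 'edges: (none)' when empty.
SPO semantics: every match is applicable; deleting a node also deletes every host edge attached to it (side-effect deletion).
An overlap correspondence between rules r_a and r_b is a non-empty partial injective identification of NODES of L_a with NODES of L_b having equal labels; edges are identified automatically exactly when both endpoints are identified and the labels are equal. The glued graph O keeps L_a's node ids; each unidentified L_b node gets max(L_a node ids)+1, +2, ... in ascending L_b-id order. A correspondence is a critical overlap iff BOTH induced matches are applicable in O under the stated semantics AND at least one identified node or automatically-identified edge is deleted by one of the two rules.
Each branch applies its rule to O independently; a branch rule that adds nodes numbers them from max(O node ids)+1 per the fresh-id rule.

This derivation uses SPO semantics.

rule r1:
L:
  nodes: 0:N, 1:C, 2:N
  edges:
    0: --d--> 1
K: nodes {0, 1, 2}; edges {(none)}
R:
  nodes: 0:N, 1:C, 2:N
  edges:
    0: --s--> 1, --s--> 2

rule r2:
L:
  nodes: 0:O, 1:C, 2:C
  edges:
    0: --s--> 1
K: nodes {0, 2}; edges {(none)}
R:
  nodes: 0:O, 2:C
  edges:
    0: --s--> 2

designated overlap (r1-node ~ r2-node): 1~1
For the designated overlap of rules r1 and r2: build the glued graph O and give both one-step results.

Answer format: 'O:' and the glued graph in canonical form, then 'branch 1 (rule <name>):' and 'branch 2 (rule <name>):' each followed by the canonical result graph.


O:
nodes: 0:N, 1:C, 2:N, 3:O, 4:C
edges: (0,1,d); (3,1,s)
branch 1 (rule r1):
nodes: 0:N, 1:C, 2:N, 3:O, 4:C
edges: (0,1,s); (0,2,s); (3,1,s)
branch 2 (rule r2):
nodes: 0:N, 2:N, 3:O, 4:C
edges: (3,4,s)


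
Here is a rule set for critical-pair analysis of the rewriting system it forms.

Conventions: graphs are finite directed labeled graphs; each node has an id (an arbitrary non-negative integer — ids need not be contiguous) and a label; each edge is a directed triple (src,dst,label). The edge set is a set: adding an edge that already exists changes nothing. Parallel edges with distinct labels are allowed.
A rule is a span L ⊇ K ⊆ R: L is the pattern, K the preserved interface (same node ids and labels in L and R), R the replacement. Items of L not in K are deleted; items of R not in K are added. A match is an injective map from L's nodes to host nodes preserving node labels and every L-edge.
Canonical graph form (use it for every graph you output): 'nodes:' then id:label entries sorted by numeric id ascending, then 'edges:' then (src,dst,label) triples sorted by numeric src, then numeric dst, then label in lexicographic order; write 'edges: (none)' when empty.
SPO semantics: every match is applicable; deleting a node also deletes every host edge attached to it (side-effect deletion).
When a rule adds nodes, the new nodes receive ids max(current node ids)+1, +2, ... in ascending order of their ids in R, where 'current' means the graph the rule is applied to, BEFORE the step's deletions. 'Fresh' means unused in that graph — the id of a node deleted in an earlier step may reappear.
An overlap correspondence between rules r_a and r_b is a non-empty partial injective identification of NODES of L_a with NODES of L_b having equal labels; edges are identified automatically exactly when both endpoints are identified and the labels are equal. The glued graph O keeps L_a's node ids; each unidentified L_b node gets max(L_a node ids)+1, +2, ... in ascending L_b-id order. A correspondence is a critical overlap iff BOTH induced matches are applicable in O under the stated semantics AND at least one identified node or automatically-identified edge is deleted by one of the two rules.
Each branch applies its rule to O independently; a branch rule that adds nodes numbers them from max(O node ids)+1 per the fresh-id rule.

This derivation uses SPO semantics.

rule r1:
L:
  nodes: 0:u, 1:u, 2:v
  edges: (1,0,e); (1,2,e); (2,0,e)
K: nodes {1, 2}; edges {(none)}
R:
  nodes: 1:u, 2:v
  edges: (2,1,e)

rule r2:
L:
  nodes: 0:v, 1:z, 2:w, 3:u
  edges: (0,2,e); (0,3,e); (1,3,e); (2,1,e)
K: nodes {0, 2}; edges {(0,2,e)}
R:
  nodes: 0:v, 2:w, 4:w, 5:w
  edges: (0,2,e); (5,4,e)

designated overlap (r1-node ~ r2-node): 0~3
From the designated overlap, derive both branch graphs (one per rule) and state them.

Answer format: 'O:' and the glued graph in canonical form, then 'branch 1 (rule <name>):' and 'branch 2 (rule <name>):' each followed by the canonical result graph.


O:
nodes: 0:u, 1:u, 2:v, 3:v, 4:z, 5:w
edges: (1,0,e); (1,2,e); (2,0,e); (3,0,e); (3,5,e); (4,0,e); (5,4,e)
branch 1 (rule r1):
nodes: 1:u, 2:v, 3:v, 4:z, 5:w
edges: (2,1,e); (3,5,e); (5,4,e)
branch 2 (rule r2):
nodes: 1:u, 2:v, 3:v, 5:w, 6:w, 7:w
edges: (1,2,e); (3,5,e); (7,6,e)


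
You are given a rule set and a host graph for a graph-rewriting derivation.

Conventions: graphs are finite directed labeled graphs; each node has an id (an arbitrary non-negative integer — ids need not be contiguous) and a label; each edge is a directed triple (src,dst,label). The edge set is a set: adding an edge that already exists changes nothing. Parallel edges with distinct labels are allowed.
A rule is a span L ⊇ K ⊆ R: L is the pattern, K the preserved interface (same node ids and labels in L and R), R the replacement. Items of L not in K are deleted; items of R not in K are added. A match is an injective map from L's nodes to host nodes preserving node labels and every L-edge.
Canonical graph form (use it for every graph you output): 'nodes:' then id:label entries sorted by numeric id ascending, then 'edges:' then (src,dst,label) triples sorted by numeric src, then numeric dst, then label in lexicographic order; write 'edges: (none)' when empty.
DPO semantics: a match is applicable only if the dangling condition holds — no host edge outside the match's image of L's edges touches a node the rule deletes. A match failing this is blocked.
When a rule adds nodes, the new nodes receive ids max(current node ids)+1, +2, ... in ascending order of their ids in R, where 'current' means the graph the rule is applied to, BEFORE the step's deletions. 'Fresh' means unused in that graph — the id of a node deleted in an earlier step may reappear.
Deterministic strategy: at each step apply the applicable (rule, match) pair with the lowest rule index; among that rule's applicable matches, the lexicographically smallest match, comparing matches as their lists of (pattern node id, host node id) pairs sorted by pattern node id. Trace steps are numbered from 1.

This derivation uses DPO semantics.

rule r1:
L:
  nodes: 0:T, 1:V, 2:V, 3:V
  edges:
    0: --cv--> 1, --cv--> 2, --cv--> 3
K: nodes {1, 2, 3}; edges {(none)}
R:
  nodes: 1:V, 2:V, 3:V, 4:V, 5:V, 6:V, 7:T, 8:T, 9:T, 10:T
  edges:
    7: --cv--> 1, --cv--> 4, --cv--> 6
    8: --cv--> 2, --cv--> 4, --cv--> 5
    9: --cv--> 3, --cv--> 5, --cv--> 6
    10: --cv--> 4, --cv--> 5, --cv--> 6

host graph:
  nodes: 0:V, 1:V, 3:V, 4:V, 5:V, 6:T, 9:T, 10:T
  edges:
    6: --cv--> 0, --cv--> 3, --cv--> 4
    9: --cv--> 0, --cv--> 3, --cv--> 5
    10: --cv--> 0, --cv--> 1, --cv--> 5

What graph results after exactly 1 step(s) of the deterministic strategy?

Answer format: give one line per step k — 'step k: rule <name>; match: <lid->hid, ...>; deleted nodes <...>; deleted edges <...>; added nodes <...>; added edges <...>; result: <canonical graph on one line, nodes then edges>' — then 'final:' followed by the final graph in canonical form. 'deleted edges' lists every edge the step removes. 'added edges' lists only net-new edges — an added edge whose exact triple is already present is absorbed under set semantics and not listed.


step 1: rule r1; match: 0->6, 1->0, 2->3, 3->4; deleted nodes 6; deleted edges (6,0,cv); (6,3,cv); (6,4,cv); added nodes 11, 12, 13, 14, 15, 16, 17; added edges (14,0,cv); (14,11,cv); (14,13,cv); (15,3,cv); (15,11,cv); (15,12,cv); (16,4,cv); (16,12,cv); (16,13,cv); (17,11,cv); (17,12,cv); (17,13,cv); result: nodes: 0:V, 1:V, 3:V, 4:V, 5:V, 9:T, 10:T, 11:V, 12:V, 13:V, 14:T, 15:T, 16:T, 17:T edges: (9,0,cv); (9,3,cv); (9,5,cv); (10,0,cv); (10,1,cv); (10,5,cv); (14,0,cv); (14,11,cv); (14,13,cv); (15,3,cv); (15,11,cv); (15,12,cv); (16,4,cv); (16,12,cv); (16,13,cv); (17,11,cv); (17,12,cv); (17,13,cv)
final:
nodes: 0:V, 1:V, 3:V, 4:V, 5:V, 9:T, 10:T, 11:V, 12:V, 13:V, 14:T, 15:T, 16:T, 17:T
edges: (9,0,cv); (9,3,cv); (9,5,cv); (10,0,cv); (10,1,cv); (10,5,cv); (14,0,cv); (14,11,cv); (14,13,cv); (15,3,cv); (15,11,cv); (15,12,cv); (16,4,cv); (16,12,cv); (16,13,cv); (17,11,cv); (17,12,cv); (17,13,cv)


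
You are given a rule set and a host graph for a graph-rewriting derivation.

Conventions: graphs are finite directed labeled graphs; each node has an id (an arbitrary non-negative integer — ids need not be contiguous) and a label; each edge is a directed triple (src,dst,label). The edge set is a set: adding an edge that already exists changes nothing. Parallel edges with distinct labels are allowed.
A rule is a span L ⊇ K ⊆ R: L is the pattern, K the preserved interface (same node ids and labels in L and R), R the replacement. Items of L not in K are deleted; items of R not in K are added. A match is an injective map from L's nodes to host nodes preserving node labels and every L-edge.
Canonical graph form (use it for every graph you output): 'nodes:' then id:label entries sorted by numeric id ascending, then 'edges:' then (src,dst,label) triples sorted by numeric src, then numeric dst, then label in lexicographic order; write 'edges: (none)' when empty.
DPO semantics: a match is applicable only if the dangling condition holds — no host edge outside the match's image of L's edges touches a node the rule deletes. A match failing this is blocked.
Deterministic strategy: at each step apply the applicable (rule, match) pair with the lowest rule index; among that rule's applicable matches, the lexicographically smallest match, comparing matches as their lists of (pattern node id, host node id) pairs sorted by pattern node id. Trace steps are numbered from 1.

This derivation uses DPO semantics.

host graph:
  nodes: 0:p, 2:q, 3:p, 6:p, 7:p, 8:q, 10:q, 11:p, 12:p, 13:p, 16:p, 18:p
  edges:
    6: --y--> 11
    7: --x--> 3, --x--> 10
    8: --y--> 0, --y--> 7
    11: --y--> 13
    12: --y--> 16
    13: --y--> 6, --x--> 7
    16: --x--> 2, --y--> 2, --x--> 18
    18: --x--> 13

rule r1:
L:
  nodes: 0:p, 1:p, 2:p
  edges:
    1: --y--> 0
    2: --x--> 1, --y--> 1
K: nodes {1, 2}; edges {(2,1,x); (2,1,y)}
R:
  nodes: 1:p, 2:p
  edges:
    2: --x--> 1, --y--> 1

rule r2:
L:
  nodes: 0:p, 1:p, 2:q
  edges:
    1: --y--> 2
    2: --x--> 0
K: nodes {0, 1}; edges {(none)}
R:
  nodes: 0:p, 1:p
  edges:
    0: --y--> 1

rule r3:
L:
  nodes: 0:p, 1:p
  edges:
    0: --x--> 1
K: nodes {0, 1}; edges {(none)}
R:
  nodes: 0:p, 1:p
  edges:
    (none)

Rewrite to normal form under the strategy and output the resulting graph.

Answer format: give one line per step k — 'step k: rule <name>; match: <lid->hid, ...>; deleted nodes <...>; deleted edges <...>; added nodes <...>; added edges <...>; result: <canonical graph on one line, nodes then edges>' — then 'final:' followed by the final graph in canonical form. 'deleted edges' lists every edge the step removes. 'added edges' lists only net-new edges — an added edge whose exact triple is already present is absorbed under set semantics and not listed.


step 1: rule r3; match: 0->7, 1->3; deleted nodes (none); deleted edges (7,3,x); added nodes (none); added edges (none); result: nodes: 0:p, 2:q, 3:p, 6:p, 7:p, 8:q, 10:q, 11:p, 12:p, 13:p, 16:p, 18:p edges: (6,11,y); (7,10,x); (8,0,y); (8,7,y); (11,13,y); (12,16,y); (13,6,y); (13,7,x); (16,2,x); (16,2,y); (16,18,x); (18,13,x)
step 2: rule r3; match: 0->13, 1->7; deleted nodes (none); deleted edges (13,7,x); added nodes (none); added edges (none); result: nodes: 0:p, 2:q, 3:p, 6:p, 7:p, 8:q, 10:q, 11:p, 12:p, 13:p, 16:p, 18:p edges: (6,11,y); (7,10,x); (8,0,y); (8,7,y); (11,13,y); (12,16,y); (13,6,y); (16,2,x); (16,2,y); (16,18,x); (18,13,x)
step 3: rule r3; match: 0->16, 1->18; deleted nodes (none); deleted edges (16,18,x); added nodes (none); added edges (none); result: nodes: 0:p, 2:q, 3:p, 6:p, 7:p, 8:q, 10:q, 11:p, 12:p, 13:p, 16:p, 18:p edges: (6,11,y); (7,10,x); (8,0,y); (8,7,y); (11,13,y); (12,16,y); (13,6,y); (16,2,x); (16,2,y); (18,13,x)
step 4: rule r3; match: 0->18, 1->13; deleted nodes (none); deleted edges (18,13,x); added nodes (none); added edges (none); result: nodes: 0:p, 2:q, 3:p, 6:p, 7:p, 8:q, 10:q, 11:p, 12:p, 13:p, 16:p, 18:p edges: (6,11,y); (7,10,x); (8,0,y); (8,7,y); (11,13,y); (12,16,y); (13,6,y); (16,2,x); (16,2,y)
final:
nodes: 0:p, 2:q, 3:p, 6:p, 7:p, 8:q, 10:q, 11:p, 12:p, 13:p, 16:p, 18:p
edges: (6,11,y); (7,10,x); (8,0,y); (8,7,y); (11,13,y); (12,16,y); (13,6,y); (16,2,x); (16,2,y)


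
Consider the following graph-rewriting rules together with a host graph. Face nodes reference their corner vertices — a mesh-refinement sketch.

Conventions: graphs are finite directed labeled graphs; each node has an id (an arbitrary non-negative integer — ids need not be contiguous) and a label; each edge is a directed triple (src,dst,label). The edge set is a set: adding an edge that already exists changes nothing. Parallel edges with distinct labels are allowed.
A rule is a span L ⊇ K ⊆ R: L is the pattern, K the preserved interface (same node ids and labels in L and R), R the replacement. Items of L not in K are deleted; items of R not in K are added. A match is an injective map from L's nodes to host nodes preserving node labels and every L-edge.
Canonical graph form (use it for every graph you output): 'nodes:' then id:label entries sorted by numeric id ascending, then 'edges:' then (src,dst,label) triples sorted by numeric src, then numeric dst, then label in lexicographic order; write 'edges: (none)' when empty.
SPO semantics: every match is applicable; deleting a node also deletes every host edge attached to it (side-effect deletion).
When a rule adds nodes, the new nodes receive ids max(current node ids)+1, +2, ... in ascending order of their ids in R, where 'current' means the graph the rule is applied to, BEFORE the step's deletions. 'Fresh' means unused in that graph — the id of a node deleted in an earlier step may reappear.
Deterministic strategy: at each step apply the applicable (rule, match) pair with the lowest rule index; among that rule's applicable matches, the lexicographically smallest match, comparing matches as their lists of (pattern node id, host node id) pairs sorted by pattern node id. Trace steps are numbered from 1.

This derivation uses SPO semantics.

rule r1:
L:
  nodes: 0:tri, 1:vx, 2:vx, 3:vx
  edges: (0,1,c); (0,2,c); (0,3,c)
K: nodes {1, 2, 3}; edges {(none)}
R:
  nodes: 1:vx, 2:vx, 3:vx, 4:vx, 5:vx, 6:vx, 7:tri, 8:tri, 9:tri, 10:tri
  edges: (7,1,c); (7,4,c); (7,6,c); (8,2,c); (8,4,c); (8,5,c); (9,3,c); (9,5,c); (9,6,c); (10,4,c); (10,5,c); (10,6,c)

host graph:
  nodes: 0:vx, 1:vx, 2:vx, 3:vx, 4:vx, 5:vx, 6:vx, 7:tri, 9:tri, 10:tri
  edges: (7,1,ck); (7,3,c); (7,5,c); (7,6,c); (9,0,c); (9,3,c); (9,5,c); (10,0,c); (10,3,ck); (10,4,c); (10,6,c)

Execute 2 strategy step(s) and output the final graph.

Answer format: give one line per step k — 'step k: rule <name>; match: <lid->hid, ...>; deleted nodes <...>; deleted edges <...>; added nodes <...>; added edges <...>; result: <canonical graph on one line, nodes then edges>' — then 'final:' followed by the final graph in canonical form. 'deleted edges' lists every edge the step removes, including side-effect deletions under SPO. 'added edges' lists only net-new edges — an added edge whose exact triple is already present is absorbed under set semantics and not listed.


step 1: rule r1; match: 0->7, 1->3, 2->5, 3->6; deleted nodes 7; deleted edges (7,1,ck); (7,3,c); (7,5,c); (7,6,c); added nodes 11, 12, 13, 14, 15, 16, 17; added edges (14,3,c); (14,11,c); (14,13,c); (15,5,c); (15,11,c); (15,12,c); (16,6,c); (16,12,c); (16,13,c); (17,11,c); (17,12,c); (17,13,c); result: nodes: 0:vx, 1:vx, 2:vx, 3:vx, 4:vx, 5:vx, 6:vx, 9:tri, 10:tri, 11:vx, 12:vx, 13:vx, 14:tri, 15:tri, 16:tri, 17:tri edges: (9,0,c); (9,3,c); (9,5,c); (10,0,c); (10,3,ck); (10,4,c); (10,6,c); (14,3,c); (14,11,c); (14,13,c); (15,5,c); (15,11,c); (15,12,c); (16,6,c); (16,12,c); (16,13,c); (17,11,c); (17,12,c); (17,13,c)
step 2: rule r1; match: 0->9, 1->0, 2->3, 3->5; deleted nodes 9; deleted edges (9,0,c); (9,3,c); (9,5,c); added nodes 18, 19, 20, 21, 22, 23, 24; added edges (21,0,c); (21,18,c); (21,20,c); (22,3,c); (22,18,c); (22,19,c); (23,5,c); (23,19,c); (23,20,c); (24,18,c); (24,19,c); (24,20,c); result: nodes: 0:vx, 1:vx, 2:vx, 3:vx, 4:vx, 5:vx, 6:vx, 10:tri, 11:vx, 12:vx, 13:vx, 14:tri, 15:tri, 16:tri, 17:tri, 18:vx, 19:vx, 20:vx, 21:tri, 22:tri, 23:tri, 24:tri edges: (10,0,c); (10,3,ck); (10,4,c); (10,6,c); (14,3,c); (14,11,c); (14,13,c); (15,5,c); (15,11,c); (15,12,c); (16,6,c); (16,12,c); (16,13,c); (17,11,c); (17,12,c); (17,13,c); (21,0,c); (21,18,c); (21,20,c); (22,3,c); (22,18,c); (22,19,c); (23,5,c); (23,19,c); (23,20,c); (24,18,c); (24,19,c); (24,20,c)
final:
nodes: 0:vx, 1:vx, 2:vx, 3:vx, 4:vx, 5:vx, 6:vx, 10:tri, 11:vx, 12:vx, 13:vx, 14:tri, 15:tri, 16:tri, 17:tri, 18:vx, 19:vx, 20:vx, 21:tri, 22:tri, 23:tri, 24:tri
edges: (10,0,c); (10,3,ck); (10,4,c); (10,6,c); (14,3,c); (14,11,c); (14,13,c); (15,5,c); (15,11,c); (15,12,c); (16,6,c); (16,12,c); (16,13,c); (17,11,c); (17,12,c); (17,13,c); (21,0,c); (21,18,c); (21,20,c); (22,3,c); (22,18,c); (22,19,c); (23,5,c); (23,19,c); (23,20,c); (24,18,c); (24,19,c); (24,20,c)


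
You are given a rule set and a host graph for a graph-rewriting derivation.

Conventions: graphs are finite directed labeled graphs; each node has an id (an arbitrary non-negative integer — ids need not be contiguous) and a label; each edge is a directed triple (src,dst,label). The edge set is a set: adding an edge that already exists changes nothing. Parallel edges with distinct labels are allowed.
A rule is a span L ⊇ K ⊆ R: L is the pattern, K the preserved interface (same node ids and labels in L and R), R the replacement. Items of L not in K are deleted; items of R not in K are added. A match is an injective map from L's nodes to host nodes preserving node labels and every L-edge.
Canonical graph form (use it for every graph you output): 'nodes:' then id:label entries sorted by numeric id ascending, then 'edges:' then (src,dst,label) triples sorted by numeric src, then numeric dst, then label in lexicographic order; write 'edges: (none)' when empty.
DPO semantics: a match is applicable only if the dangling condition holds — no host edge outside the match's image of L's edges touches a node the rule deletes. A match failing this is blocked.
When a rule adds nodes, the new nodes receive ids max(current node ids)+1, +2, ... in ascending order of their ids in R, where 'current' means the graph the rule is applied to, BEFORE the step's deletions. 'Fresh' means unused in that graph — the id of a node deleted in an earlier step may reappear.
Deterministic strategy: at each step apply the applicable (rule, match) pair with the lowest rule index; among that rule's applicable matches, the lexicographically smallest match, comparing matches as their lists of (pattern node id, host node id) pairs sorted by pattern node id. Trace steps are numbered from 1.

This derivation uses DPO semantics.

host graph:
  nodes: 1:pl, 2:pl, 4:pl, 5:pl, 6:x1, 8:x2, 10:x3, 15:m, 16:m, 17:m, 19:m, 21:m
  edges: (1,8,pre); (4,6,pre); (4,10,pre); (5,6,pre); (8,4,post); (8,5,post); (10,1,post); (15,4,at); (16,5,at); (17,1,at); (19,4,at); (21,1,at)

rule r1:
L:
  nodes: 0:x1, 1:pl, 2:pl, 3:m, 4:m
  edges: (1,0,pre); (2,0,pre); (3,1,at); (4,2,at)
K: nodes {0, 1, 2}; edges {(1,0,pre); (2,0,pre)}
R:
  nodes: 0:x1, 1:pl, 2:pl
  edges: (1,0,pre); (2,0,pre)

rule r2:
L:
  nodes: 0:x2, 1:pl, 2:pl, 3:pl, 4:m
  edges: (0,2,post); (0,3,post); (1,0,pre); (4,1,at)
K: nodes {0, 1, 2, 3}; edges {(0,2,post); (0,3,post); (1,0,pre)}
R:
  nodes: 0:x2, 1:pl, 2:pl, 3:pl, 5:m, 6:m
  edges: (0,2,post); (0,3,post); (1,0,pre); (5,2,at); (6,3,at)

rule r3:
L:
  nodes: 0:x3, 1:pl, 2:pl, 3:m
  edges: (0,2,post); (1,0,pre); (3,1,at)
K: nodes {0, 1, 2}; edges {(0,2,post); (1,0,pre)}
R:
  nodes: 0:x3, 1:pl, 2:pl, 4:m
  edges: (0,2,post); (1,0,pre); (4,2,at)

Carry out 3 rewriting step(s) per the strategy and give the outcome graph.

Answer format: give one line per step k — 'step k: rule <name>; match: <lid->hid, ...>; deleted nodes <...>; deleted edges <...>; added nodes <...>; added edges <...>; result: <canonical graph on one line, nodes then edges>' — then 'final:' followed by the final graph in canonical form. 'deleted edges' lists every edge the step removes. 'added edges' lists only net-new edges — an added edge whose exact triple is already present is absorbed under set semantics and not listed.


step 1: rule r1; match: 0->6, 1->4, 2->5, 3->15, 4->16; deleted nodes 15, 16; deleted edges (15,4,at); (16,5,at); added nodes (none); added edges (none); result: nodes: 1:pl, 2:pl, 4:pl, 5:pl, 6:x1, 8:x2, 10:x3, 17:m, 19:m, 21:m edges: (1,8,pre); (4,6,pre); (4,10,pre); (5,6,pre); (8,4,post); (8,5,post); (10,1,post); (17,1,at); (19,4,at); (21,1,at)
step 2: rule r2; match: 0->8, 1->1, 2->4, 3->5, 4->17; deleted nodes 17; deleted edges (17,1,at); added nodes 22, 23; added edges (22,4,at); (23,5,at); result: nodes: 1:pl, 2:pl, 4:pl, 5:pl, 6:x1, 8:x2, 10:x3, 19:m, 21:m, 22:m, 23:m edges: (1,8,pre); (4,6,pre); (4,10,pre); (5,6,pre); (8,4,post); (8,5,post); (10,1,post); (19,4,at); (21,1,at); (22,4,at); (23,5,at)
step 3: rule r1; match: 0->6, 1->4, 2->5, 3->19, 4->23; deleted nodes 19, 23; deleted edges (19,4,at); (23,5,at); added nodes (none); added edges (none); result: nodes: 1:pl, 2:pl, 4:pl, 5:pl, 6:x1, 8:x2, 10:x3, 21:m, 22:m edges: (1,8,pre); (4,6,pre); (4,10,pre); (5,6,pre); (8,4,post); (8,5,post); (10,1,post); (21,1,at); (22,4,at)
final:
nodes: 1:pl, 2:pl, 4:pl, 5:pl, 6:x1, 8:x2, 10:x3, 21:m, 22:m
edges: (1,8,pre); (4,6,pre); (4,10,pre); (5,6,pre); (8,4,post); (8,5,post); (10,1,post); (21,1,at); (22,4,at)


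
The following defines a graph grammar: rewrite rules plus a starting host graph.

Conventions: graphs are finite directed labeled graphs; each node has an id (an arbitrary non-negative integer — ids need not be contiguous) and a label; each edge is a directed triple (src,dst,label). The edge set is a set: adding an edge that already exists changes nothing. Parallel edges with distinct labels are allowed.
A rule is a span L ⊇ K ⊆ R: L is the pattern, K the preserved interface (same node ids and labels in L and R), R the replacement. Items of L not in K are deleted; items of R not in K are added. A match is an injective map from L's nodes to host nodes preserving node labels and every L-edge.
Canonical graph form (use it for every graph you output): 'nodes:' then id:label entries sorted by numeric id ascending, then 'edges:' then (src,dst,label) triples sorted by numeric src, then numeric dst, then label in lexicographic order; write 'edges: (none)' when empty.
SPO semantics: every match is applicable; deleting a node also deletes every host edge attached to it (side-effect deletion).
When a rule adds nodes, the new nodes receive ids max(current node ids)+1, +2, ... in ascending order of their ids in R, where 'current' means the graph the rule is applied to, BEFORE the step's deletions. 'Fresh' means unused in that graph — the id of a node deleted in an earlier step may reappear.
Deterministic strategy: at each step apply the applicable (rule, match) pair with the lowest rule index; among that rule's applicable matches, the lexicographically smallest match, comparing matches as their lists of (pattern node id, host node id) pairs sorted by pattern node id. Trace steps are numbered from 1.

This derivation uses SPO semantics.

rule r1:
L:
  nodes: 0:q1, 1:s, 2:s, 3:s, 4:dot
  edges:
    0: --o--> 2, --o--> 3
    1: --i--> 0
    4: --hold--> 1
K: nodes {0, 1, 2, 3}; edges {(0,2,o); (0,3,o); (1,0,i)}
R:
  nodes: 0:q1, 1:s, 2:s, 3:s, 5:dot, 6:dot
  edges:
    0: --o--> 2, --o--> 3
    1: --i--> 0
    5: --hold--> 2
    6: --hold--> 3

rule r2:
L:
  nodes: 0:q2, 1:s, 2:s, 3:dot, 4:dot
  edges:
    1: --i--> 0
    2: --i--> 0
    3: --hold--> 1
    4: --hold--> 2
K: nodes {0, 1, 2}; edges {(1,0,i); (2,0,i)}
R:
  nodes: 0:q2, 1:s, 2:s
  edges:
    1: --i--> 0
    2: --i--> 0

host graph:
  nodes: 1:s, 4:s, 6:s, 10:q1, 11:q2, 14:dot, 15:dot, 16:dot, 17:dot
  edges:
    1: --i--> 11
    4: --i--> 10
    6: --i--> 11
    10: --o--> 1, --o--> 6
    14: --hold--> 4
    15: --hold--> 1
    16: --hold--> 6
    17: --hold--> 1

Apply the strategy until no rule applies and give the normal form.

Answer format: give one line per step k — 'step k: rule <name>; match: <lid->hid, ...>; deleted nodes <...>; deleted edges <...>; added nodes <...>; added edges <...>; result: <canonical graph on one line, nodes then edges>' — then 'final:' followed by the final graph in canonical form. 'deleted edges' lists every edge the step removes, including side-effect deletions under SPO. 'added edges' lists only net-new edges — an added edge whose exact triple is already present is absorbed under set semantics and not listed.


step 1: rule r1; match: 0->10, 1->4, 2->1, 3->6, 4->14; deleted nodes 14; deleted edges (14,4,hold); added nodes 18, 19; added edges (18,1,hold); (19,6,hold); result: nodes: 1:s, 4:s, 6:s, 10:q1, 11:q2, 15:dot, 16:dot, 17:dot, 18:dot, 19:dot edges: (1,11,i); (4,10,i); (6,11,i); (10,1,o); (10,6,o); (15,1,hold); (16,6,hold); (17,1,hold); (18,1,hold); (19,6,hold)
step 2: rule r2; match: 0->11, 1->1, 2->6, 3->15, 4->16; deleted nodes 15, 16; deleted edges (15,1,hold); (16,6,hold); added nodes (none); added edges (none); result: nodes: 1:s, 4:s, 6:s, 10:q1, 11:q2, 17:dot, 18:dot, 19:dot edges: (1,11,i); (4,10,i); (6,11,i); (10,1,o); (10,6,o); (17,1,hold); (18,1,hold); (19,6,hold)
step 3: rule r2; match: 0->11, 1->1, 2->6, 3->17, 4->19; deleted nodes 17, 19; deleted edges (17,1,hold); (19,6,hold); added nodes (none); added edges (none); result: nodes: 1:s, 4:s, 6:s, 10:q1, 11:q2, 18:dot edges: (1,11,i); (4,10,i); (6,11,i); (10,1,o); (10,6,o); (18,1,hold)
final:
nodes: 1:s, 4:s, 6:s, 10:q1, 11:q2, 18:dot
edges: (1,11,i); (4,10,i); (6,11,i); (10,1,o); (10,6,o); (18,1,hold)


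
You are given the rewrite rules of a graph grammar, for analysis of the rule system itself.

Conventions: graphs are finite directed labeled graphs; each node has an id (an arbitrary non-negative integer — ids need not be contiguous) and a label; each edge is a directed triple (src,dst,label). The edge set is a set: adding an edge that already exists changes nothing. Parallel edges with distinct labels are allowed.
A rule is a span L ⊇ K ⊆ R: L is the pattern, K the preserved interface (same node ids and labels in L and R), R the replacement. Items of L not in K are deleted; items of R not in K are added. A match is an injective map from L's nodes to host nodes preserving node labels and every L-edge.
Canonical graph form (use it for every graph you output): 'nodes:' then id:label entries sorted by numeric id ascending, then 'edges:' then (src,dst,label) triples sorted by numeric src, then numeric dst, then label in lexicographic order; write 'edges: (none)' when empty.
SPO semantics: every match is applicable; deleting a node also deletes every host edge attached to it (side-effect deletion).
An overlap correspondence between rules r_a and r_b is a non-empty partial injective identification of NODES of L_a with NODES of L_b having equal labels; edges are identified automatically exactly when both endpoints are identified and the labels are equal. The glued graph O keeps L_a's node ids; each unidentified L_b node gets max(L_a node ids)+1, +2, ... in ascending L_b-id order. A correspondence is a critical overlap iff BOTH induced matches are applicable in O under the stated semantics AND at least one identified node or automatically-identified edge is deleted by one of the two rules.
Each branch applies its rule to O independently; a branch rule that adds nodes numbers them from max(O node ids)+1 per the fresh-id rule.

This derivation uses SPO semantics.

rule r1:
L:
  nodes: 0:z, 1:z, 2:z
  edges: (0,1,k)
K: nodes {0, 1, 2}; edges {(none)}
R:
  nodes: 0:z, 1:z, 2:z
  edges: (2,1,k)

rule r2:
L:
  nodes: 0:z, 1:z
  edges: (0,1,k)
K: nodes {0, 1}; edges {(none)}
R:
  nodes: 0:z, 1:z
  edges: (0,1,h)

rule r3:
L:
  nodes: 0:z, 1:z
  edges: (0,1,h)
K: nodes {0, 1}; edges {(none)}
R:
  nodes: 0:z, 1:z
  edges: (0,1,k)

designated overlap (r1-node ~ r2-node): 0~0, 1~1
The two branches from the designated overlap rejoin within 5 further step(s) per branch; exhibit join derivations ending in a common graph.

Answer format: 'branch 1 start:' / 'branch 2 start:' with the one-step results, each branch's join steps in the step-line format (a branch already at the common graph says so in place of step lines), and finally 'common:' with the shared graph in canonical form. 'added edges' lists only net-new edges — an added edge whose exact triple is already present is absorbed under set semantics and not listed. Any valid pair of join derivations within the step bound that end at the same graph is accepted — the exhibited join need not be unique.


branch 1 start:
nodes: 0:z, 1:z, 2:z
edges: (2,1,k)
branch 2 start:
nodes: 0:z, 1:z, 2:z
edges: (0,1,h)
branch 1 step 1: rule r1; match: 0->2, 1->1, 2->0; deleted nodes (none); deleted edges (2,1,k); added nodes (none); added edges (0,1,k); result: nodes: 0:z, 1:z, 2:z edges: (0,1,k)
branch 2 step 1: rule r3; match: 0->0, 1->1; deleted nodes (none); deleted edges (0,1,h); added nodes (none); added edges (0,1,k); result: nodes: 0:z, 1:z, 2:z edges: (0,1,k)
common:
nodes: 0:z, 1:z, 2:z
edges: (0,1,k)


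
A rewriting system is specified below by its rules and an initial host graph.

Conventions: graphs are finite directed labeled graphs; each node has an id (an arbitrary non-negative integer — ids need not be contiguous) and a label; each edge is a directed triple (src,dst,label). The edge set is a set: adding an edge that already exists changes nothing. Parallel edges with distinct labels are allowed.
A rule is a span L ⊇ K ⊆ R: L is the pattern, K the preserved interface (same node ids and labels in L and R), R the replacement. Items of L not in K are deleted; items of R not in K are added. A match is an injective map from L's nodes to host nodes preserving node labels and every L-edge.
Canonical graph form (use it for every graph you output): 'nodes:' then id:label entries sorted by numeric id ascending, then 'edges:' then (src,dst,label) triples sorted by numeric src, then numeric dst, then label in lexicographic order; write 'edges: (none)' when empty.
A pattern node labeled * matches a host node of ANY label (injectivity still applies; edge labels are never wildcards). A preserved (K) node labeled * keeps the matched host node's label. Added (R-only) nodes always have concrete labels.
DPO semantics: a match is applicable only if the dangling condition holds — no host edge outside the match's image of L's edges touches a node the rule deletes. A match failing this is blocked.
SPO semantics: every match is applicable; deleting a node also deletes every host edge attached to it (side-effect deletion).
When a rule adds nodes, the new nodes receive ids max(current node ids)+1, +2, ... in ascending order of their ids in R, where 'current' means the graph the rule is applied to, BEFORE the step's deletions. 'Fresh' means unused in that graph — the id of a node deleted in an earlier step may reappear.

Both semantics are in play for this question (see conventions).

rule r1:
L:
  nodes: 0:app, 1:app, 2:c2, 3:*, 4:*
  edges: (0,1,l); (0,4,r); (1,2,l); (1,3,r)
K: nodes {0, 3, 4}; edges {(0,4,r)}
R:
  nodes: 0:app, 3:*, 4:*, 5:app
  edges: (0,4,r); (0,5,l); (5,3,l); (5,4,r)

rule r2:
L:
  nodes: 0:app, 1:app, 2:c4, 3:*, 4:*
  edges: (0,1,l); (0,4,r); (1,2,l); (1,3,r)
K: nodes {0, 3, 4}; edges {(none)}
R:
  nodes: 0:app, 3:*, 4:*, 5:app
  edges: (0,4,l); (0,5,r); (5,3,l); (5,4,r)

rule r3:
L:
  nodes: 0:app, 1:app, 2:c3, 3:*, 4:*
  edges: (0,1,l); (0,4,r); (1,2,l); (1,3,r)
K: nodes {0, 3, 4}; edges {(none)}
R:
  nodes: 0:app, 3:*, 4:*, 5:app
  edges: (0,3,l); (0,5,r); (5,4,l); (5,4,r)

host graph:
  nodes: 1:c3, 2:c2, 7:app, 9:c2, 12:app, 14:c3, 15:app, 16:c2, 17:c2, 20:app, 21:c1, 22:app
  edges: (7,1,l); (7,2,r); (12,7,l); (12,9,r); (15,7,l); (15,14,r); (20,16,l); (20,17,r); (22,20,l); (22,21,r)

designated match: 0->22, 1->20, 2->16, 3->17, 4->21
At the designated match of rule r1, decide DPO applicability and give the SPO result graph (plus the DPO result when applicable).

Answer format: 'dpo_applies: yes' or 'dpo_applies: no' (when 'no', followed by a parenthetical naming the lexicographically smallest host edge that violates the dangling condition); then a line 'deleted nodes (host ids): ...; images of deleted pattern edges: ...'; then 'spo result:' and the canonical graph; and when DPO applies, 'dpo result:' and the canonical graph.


dpo_applies: yes
deleted nodes (host ids): 16, 20; images of deleted pattern edges: (20,16,l); (20,17,r); (22,20,l)
spo result:
nodes: 1:c3, 2:c2, 7:app, 9:c2, 12:app, 14:c3, 15:app, 17:c2, 21:c1, 22:app, 23:app
edges: (7,1,l); (7,2,r); (12,7,l); (12,9,r); (15,7,l); (15,14,r); (22,21,r); (22,23,l); (23,17,l); (23,21,r)
dpo result:
nodes: 1:c3, 2:c2, 7:app, 9:c2, 12:app, 14:c3, 15:app, 17:c2, 21:c1, 22:app, 23:app
edges: (7,1,l); (7,2,r); (12,7,l); (12,9,r); (15,7,l); (15,14,r); (22,21,r); (22,23,l); (23,17,l); (23,21,r)


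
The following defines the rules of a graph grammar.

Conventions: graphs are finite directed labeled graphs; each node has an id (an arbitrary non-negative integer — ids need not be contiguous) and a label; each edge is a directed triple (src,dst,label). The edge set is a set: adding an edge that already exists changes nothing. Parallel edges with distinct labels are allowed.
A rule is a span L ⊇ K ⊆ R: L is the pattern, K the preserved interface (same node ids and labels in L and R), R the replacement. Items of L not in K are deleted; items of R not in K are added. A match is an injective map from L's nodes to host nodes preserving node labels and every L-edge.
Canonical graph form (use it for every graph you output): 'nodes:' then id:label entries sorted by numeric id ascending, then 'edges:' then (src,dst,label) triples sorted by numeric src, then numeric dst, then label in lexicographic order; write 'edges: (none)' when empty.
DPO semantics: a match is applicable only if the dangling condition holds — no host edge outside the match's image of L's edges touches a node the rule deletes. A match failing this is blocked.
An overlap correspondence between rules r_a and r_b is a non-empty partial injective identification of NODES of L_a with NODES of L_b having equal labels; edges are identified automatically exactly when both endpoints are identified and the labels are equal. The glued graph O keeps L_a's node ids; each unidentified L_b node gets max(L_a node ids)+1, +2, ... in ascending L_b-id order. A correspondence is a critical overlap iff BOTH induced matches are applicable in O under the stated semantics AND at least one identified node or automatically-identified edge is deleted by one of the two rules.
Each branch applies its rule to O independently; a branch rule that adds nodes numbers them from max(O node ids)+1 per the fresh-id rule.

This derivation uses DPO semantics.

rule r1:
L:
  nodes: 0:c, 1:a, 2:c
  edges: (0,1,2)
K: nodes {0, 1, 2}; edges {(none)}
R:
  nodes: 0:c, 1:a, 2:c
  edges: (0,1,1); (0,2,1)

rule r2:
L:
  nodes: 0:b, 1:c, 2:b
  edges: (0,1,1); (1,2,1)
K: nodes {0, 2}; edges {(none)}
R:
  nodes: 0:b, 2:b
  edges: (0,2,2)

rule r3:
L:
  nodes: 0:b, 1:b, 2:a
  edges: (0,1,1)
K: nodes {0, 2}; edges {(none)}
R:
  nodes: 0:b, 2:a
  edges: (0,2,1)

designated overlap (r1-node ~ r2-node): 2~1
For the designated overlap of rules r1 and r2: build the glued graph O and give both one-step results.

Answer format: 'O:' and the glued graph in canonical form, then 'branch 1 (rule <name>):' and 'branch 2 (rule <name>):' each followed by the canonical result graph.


O:
nodes: 0:c, 1:a, 2:c, 3:b, 4:b
edges: (0,1,2); (2,4,1); (3,2,1)
branch 1 (rule r1):
nodes: 0:c, 1:a, 2:c, 3:b, 4:b
edges: (0,1,1); (0,2,1); (2,4,1); (3,2,1)
branch 2 (rule r2):
nodes: 0:c, 1:a, 3:b, 4:b
edges: (0,1,2); (3,4,2)
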